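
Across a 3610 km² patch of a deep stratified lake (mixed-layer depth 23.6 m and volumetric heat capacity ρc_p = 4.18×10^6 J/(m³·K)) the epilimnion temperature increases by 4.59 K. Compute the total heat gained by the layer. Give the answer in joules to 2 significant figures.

Areal heat capacity C = ρc_p × D = 4.18×10^6 × 23.6 = 9.86×10^7 J/(m²·K).
Heat per unit area: q = C ΔT = 9.86×10^7 × 4.59 = 4.53×10^8 J/m².
Total heat: Q = q × A = 4.53×10^8 × (3610 × 10⁶ m²) = 1.63×10^18 J.

1.6×10^18 J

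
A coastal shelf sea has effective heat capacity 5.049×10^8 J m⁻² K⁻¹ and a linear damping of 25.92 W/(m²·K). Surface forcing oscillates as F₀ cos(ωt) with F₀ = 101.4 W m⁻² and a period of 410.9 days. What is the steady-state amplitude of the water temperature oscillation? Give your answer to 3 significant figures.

Areal heat capacity C = 5.049×10^8 J m⁻² K⁻¹ (given).
Angular frequency ω = 2π / T = 2π / 3.55×10^7 s = 1.77×10^-7 s⁻¹.
√((Cω)² + λ²) = √((89.4)² + 25.92²) = 93.0 W/(m²·K).
Amplitude A = F₀ / √((Cω)²+λ²) = 101.4 / 93.0 = 1.09 K.

1.09 K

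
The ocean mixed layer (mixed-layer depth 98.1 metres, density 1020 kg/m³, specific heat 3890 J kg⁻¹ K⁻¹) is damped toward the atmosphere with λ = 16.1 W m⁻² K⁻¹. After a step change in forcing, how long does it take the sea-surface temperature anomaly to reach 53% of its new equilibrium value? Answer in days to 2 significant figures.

210 days

Areal heat capacity C = ρ c_p D = 1020 × 3890 × 98.1 = 3.89×10^8 J/(m²·K).
τ = C / λ = 3.89×10^8 / 16.1 = 2.42×10^7 s.
Fraction reached: 1 − e^(−t/τ) = 0.53 ⇒ t = −τ ln(1 − 0.53) = τ × 0.755.
t = 1.83×10^7 s = 211 days.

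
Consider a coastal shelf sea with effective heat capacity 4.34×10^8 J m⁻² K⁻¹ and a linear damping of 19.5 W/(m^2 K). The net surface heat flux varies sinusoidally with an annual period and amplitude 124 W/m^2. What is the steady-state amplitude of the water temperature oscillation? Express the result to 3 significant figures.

1.40 K

Areal heat capacity C = 4.34×10^8 J m⁻² K⁻¹ (given).
Angular frequency ω = 2π / T = 2π / 3.15×10^7 s = 1.99×10^-7 s⁻¹.
√((Cω)² + λ²) = √((86.5)² + 19.5²) = 88.6 W/(m²·K).
Amplitude A = F₀ / √((Cω)²+λ²) = 124 / 88.6 = 1.40 K.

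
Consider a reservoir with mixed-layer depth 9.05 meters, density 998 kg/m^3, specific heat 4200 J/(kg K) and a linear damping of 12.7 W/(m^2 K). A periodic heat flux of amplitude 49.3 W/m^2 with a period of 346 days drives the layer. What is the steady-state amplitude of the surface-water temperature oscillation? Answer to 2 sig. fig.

Areal heat capacity C = ρ c_p D = 998 × 4200 × 9.05 = 3.79×10^7 J m⁻² K⁻¹.
Angular frequency ω = 2π / T = 2π / 2.99×10^7 s = 2.10×10^-7 s⁻¹.
√((Cω)² + λ²) = √((7.97)² + 12.7²) = 15.0 W/(m²·K).
Amplitude A = F₀ / √((Cω)²+λ²) = 49.3 / 15.0 = 3.29 K.

3.3 K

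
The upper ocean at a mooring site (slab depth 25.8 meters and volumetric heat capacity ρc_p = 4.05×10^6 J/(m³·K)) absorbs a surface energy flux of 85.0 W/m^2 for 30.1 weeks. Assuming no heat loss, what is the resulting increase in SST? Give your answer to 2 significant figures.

15 K

Areal heat capacity C = ρc_p × D = 4.05×10^6 × 25.8 = 1.04×10^8 J m⁻² K⁻¹.
Net heat input Q = F Δt = 85.0 × (30.1 weeks × 6.048×10^5 s/week) = 1.55×10^9 J/m².
ΔT = Q / C = 1.55×10^9 / 1.04×10^8 = 14.8 K.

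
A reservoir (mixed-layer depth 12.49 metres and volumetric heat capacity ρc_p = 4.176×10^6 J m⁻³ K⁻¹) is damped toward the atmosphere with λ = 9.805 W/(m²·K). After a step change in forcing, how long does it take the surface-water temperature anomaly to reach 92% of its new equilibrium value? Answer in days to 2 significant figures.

160 days

Areal heat capacity C = ρc_p × D = 4.176×10^6 × 12.49 = 5.22×10^7 J m⁻² K⁻¹.
τ = C / λ = 5.22×10^7 / 9.805 = 5.32×10^6 s.
Fraction reached: 1 − e^(−t/τ) = 0.92 ⇒ t = −τ ln(1 − 0.92) = τ × 2.53.
t = 1.34×10^7 s = 156 days.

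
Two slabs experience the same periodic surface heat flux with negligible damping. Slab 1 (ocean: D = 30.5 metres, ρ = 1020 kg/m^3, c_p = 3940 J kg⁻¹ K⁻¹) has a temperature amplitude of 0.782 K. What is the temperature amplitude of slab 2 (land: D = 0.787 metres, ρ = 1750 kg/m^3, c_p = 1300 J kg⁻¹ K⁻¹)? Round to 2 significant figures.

C_ocean = 1.23×10^8 J/(m²·K); C_land = 1.79×10^6 J/(m²·K).
A ∝ 1/C ⇒ A_land = A_ocean × C_ocean/C_land = 0.782 × 68.5 = 53.5 K.

54 K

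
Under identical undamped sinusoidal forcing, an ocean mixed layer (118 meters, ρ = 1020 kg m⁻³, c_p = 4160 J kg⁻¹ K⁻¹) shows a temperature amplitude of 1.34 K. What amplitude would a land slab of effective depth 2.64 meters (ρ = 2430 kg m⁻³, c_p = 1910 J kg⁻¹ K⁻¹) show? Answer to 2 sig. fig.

C_ocean = 5.01×10^8 J/(m²·K); C_land = 1.23×10^7 J/(m²·K).
A ∝ 1/C ⇒ A_land = A_ocean × C_ocean/C_land = 1.34 × 40.9 = 54.8 K.

55 K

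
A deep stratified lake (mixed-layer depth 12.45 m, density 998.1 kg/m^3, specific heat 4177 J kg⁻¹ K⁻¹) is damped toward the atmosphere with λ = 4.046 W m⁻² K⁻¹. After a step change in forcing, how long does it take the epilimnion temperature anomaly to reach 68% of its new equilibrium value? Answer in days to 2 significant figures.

170 days

Areal heat capacity C = ρ c_p D = 998.1 × 4177 × 12.45 = 5.19×10^7 J/(m²·K).
τ = C / λ = 5.19×10^7 / 4.046 = 1.28×10^7 s.
Fraction reached: 1 − e^(−t/τ) = 0.68 ⇒ t = −τ ln(1 − 0.68) = τ × 1.14.
t = 1.46×10^7 s = 169 days.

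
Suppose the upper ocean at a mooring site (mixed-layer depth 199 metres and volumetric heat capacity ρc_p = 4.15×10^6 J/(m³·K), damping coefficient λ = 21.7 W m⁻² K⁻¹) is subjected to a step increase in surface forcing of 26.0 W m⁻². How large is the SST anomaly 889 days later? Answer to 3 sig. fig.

1.04 K

Areal heat capacity C = ρc_p × D = 4.15×10^6 × 199 = 8.26×10^8 J m⁻² K⁻¹.
τ = C / λ = 8.26×10^8 / 21.7 = 3.81×10^7 s.
Equilibrium anomaly ΔT_eq = F / λ = 26.0 / 21.7 = 1.20 K.
t = 889 days = 7.68×10^7 s, so t/τ = 2.02.
ΔT(t) = ΔT_eq (1 − e^(−t/τ)) = 1.20 × (1 − e^−2.02) = 1.04 K.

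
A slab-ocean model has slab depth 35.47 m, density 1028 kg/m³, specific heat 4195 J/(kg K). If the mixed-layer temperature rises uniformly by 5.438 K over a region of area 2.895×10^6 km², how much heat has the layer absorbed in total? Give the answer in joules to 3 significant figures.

2.41×10^21 J

Areal heat capacity C = ρ c_p D = 1028 × 4195 × 35.47 = 1.53×10^8 J m⁻² K⁻¹.
Heat per unit area: q = C ΔT = 1.53×10^8 × 5.438 = 8.32×10^8 J/m².
Total heat: Q = q × A = 8.32×10^8 × (2.895×10^6 × 10⁶ m²) = 2.41×10^21 J.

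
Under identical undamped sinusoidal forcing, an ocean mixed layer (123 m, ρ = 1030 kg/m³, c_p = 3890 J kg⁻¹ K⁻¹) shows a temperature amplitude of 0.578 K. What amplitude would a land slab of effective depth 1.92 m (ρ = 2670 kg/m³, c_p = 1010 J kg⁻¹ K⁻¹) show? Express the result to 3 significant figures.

C_ocean = 4.93×10^8 J/(m²·K); C_land = 5.18×10^6 J/(m²·K).
A ∝ 1/C ⇒ A_land = A_ocean × C_ocean/C_land = 0.578 × 95.2 = 55.0 K.

55.0 K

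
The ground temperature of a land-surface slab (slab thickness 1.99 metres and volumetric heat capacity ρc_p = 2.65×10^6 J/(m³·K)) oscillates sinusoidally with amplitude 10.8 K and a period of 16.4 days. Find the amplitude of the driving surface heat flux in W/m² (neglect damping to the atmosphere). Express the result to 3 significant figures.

Areal heat capacity C = ρc_p × D = 2.65×10^6 × 1.99 = 5.27×10^6 J/(m^2 K).
ω = 2π / 1.42×10^6 s = 4.43×10^-6 s⁻¹.
Cω = 5.27×10^6 × 4.43×10^-6 = 23.4 W/(m²·K).
F₀ = A × Cω = 10.8 × 23.4 = 253 W/m².

253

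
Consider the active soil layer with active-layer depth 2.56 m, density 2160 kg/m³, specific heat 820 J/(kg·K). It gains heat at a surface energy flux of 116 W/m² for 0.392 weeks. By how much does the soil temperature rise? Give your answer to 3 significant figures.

6.07 K

Areal heat capacity C = ρ c_p D = 2160 × 820 × 2.56 = 4.53×10^6 J m⁻² K⁻¹.
Net heat input Q = F Δt = 116 × (0.392 weeks × 6.048×10^5 s/week) = 2.75×10^7 J/m².
ΔT = Q / C = 2.75×10^7 / 4.53×10^6 = 6.07 K.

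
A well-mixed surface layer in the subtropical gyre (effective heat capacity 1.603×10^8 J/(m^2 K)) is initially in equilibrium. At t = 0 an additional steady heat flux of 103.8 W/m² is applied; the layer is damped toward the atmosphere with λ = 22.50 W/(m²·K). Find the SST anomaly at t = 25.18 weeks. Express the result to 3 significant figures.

Areal heat capacity C = 1.603×10^8 J/(m^2 K) (given).
τ = C / λ = 1.60×10^8 / 22.50 = 7.12×10^6 s.
Equilibrium anomaly ΔT_eq = F / λ = 103.8 / 22.50 = 4.61 K.
t = 25.18 weeks = 1.52×10^7 s, so t/τ = 2.14.
ΔT(t) = ΔT_eq (1 − e^(−t/τ)) = 4.61 × (1 − e^−2.14) = 4.07 K.

4.07 K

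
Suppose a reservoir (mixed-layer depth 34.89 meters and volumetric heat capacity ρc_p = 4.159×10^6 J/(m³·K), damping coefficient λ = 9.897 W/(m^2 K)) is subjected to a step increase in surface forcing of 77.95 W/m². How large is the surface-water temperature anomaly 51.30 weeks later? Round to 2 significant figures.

Areal heat capacity C = ρc_p × D = 4.159×10^6 × 34.89 = 1.45×10^8 J m⁻² K⁻¹.
τ = C / λ = 1.45×10^8 / 9.897 = 1.47×10^7 s.
Equilibrium anomaly ΔT_eq = F / λ = 77.95 / 9.897 = 7.88 K.
t = 51.30 weeks = 3.10×10^7 s, so t/τ = 2.12.
ΔT(t) = ΔT_eq (1 − e^(−t/τ)) = 7.88 × (1 − e^−2.12) = 6.93 K.

6.9 K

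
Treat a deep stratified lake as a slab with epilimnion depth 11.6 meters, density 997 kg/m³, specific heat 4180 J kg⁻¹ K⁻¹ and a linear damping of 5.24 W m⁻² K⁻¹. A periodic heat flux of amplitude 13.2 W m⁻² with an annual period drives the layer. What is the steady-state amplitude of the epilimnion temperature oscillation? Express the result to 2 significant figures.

Areal heat capacity C = ρ c_p D = 997 × 4180 × 11.6 = 4.83×10^7 J/(m^2 K).
Angular frequency ω = 2π / T = 2π / 3.15×10^7 s = 1.99×10^-7 s⁻¹.
√((Cω)² + λ²) = √((9.63)² + 5.24²) = 11.0 W/(m²·K).
Amplitude A = F₀ / √((Cω)²+λ²) = 13.2 / 11.0 = 1.20 K.

1.2 K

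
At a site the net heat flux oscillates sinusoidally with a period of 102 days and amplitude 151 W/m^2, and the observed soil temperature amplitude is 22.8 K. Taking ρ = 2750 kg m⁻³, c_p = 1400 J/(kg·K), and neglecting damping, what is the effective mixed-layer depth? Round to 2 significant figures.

2.4 m

ω = 2π / 8.81×10^6 s = 7.13×10^-7 s⁻¹.
Required C = F₀ / (A ω) = 151 / (22.8 × 7.13×10^-7) = 9.29×10^6 J/(m²·K).
D = C / (ρ c_p) = 9.29×10^6 / (2750 × 1400) = 2.41 m.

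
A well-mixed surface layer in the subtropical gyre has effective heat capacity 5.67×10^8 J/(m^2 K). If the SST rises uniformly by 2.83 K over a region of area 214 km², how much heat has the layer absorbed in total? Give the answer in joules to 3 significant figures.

Areal heat capacity C = 5.67×10^8 J/(m^2 K) (given).
Heat per unit area: q = C ΔT = 5.67×10^8 × 2.83 = 1.60×10^9 J/m².
Total heat: Q = q × A = 1.60×10^9 × (214 × 10⁶ m²) = 3.43×10^17 J.

3.43×10^17 J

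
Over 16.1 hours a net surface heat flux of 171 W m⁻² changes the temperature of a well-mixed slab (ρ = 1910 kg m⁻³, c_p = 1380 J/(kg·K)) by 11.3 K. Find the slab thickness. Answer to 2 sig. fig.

Heat input Q = F Δt = 171 × 58000 s = 9.91×10^6 J/m².
Required areal heat capacity C = Q / ΔT = 8.77×10^5 J/(m²·K).
Depth D = C / (ρ c_p) = 8.77×10^5 / (1910 × 1380) = 0.333 m.

0.33 m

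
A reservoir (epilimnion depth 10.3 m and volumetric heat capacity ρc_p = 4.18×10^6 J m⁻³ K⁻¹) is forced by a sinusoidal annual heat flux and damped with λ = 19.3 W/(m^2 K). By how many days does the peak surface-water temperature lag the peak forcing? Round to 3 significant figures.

24.3 days

Areal heat capacity C = ρc_p × D = 4.18×10^6 × 10.3 = 4.31×10^7 J/(m^2 K).
ω = 2π / 3.15×10^7 s = 1.99×10^-7 s⁻¹.
Phase lag φ = arctan(Cω/λ) = arctan(8.58/19.3) = 0.418 rad.
Time lag = φ / ω = 0.418 / 1.99×10^-7 = 2.10×10^6 s = 24.3 days.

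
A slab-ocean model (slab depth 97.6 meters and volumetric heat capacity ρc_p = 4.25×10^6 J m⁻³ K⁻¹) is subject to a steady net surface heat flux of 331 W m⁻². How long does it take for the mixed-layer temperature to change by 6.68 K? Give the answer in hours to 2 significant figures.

2300 hours

Areal heat capacity C = ρc_p × D = 4.25×10^6 × 97.6 = 4.15×10^8 J m⁻² K⁻¹.
Time required: Δt = C ΔT / F = 4.15×10^8 × 6.68 / 331 = 8.37×10^6 s.
In hours: 8.37×10^6 s / (3600 s/hour) = 2330 hours.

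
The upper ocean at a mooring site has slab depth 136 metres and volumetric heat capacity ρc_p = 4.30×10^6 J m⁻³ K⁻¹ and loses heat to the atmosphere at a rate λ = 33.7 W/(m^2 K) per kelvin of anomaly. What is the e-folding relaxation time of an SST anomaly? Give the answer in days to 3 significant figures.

Areal heat capacity C = ρc_p × D = 4.30×10^6 × 136 = 5.85×10^8 J m⁻² K⁻¹.
Relaxation time τ = C / λ = 5.85×10^8 / 33.7 = 1.74×10^7 s.
In days: 1.74×10^7 s / (86400 s/day) = 201 days.

201 days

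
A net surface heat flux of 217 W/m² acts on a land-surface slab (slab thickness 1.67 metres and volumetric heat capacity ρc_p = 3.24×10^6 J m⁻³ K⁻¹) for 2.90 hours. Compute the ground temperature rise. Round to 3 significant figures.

0.419 K

Areal heat capacity C = ρc_p × D = 3.24×10^6 × 1.67 = 5.41×10^6 J/(m^2 K).
Net heat input Q = F Δt = 217 × (2.90 hours × 3600 s/hour) = 2.27×10^6 J/m².
ΔT = Q / C = 2.27×10^6 / 5.41×10^6 = 0.419 K.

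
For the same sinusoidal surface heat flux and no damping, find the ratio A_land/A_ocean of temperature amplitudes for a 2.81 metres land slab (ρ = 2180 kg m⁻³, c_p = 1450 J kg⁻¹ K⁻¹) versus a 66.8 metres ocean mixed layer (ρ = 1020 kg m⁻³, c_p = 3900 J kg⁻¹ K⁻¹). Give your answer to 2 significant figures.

30

C_ocean = 1020 × 3900 × 66.8 = 2.66×10^8 J/(m²·K).
C_land = 2180 × 1450 × 2.81 = 8.88×10^6 J/(m²·K).
Undamped amplitude ∝ 1/C, so A_land/A_ocean = C_ocean/C_land = 29.9.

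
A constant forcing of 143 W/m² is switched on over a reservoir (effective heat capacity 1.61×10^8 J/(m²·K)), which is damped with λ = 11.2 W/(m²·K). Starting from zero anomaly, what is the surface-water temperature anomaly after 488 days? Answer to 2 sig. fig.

12 K

Areal heat capacity C = 1.61×10^8 J/(m²·K) (given).
τ = C / λ = 1.61×10^8 / 11.2 = 1.44×10^7 s.
Equilibrium anomaly ΔT_eq = F / λ = 143 / 11.2 = 12.8 K.
t = 488 days = 4.22×10^7 s, so t/τ = 2.93.
ΔT(t) = ΔT_eq (1 − e^(−t/τ)) = 12.8 × (1 − e^−2.93) = 12.1 K.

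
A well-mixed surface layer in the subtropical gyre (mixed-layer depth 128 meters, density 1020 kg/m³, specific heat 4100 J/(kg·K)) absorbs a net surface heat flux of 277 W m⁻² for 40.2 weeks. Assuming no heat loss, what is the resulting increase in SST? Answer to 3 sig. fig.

Areal heat capacity C = ρ c_p D = 1020 × 4100 × 128 = 5.35×10^8 J/(m^2 K).
Net heat input Q = F Δt = 277 × (40.2 weeks × 6.048×10^5 s/week) = 6.73×10^9 J/m².
ΔT = Q / C = 6.73×10^9 / 5.35×10^8 = 12.6 K.

12.6 K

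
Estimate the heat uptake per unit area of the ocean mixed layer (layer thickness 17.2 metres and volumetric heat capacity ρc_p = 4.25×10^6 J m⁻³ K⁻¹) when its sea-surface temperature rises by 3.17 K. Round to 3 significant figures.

2.32×10^8

Areal heat capacity C = ρc_p × D = 4.25×10^6 × 17.2 = 7.31×10^7 J/(m²·K).
ΔQ = C ΔT = 7.31×10^7 × 3.17 = 2.32×10^8 J/m².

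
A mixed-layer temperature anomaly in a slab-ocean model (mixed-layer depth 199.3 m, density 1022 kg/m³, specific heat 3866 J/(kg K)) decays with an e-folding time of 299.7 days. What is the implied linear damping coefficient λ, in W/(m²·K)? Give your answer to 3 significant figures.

Areal heat capacity C = ρ c_p D = 1022 × 3866 × 199.3 = 7.87×10^8 J/(m²·K).
τ = 299.7 days = 2.59×10^7 s.
λ = C / τ = 7.87×10^8 / 2.59×10^7 = 30.4 W/(m²·K).

30.4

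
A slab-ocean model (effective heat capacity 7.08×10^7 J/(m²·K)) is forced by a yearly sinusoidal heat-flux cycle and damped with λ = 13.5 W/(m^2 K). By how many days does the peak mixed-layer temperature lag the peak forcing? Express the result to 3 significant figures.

46.9 days

Areal heat capacity C = 7.08×10^7 J/(m²·K) (given).
ω = 2π / 3.15×10^7 s = 1.99×10^-7 s⁻¹.
Phase lag φ = arctan(Cω/λ) = arctan(14.1/13.5) = 0.807 rad.
Time lag = φ / ω = 0.807 / 1.99×10^-7 = 4.05×10^6 s = 46.9 days.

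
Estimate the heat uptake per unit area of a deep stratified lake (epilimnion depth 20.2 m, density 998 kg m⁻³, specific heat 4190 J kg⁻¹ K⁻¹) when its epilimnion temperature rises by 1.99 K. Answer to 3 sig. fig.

1.68×10^8

Areal heat capacity C = ρ c_p D = 998 × 4190 × 20.2 = 8.45×10^7 J/(m^2 K).
ΔQ = C ΔT = 8.45×10^7 × 1.99 = 1.68×10^8 J/m².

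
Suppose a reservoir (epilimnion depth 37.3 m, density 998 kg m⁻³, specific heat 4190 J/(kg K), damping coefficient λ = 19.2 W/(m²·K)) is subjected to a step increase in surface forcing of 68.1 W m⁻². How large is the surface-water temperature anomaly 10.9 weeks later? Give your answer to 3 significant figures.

Areal heat capacity C = ρ c_p D = 998 × 4190 × 37.3 = 1.56×10^8 J/(m²·K).
τ = C / λ = 1.56×10^8 / 19.2 = 8.12×10^6 s.
Equilibrium anomaly ΔT_eq = F / λ = 68.1 / 19.2 = 3.55 K.
t = 10.9 weeks = 6.59×10^6 s, so t/τ = 0.811.
ΔT(t) = ΔT_eq (1 − e^(−t/τ)) = 3.55 × (1 − e^−0.811) = 1.97 K.

1.97 K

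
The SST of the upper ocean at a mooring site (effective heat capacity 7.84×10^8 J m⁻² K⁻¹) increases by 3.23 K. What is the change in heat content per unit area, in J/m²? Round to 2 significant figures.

2.5×10^9

Areal heat capacity C = 7.84×10^8 J m⁻² K⁻¹ (given).
ΔQ = C ΔT = 7.84×10^8 × 3.23 = 2.53×10^9 J/m².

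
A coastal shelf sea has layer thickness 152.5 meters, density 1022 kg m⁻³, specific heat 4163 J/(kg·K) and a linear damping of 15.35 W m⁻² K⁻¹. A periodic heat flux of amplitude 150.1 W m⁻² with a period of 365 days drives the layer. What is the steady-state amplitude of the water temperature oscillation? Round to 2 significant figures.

Areal heat capacity C = ρ c_p D = 1022 × 4163 × 152.5 = 6.49×10^8 J/(m^2 K).
Angular frequency ω = 2π / T = 2π / 3.15×10^7 s = 1.99×10^-7 s⁻¹.
√((Cω)² + λ²) = √((129)² + 15.35²) = 130 W/(m²·K).
Amplitude A = F₀ / √((Cω)²+λ²) = 150.1 / 130 = 1.15 K.

1.2 K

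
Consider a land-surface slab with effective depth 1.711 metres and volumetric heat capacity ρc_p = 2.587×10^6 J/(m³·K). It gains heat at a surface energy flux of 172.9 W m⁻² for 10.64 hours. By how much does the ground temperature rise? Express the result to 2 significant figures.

Areal heat capacity C = ρc_p × D = 2.587×10^6 × 1.711 = 4.43×10^6 J/(m²·K).
Net heat input Q = F Δt = 172.9 × (10.64 hours × 3600 s/hour) = 6.62×10^6 J/m².
ΔT = Q / C = 6.62×10^6 / 4.43×10^6 = 1.50 K.

1.5 K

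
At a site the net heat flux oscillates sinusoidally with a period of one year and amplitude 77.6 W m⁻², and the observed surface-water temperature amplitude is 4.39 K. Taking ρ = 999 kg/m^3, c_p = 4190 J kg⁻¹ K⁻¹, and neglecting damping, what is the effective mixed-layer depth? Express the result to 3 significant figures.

21.2 m

ω = 2π / 3.15×10^7 s = 1.99×10^-7 s⁻¹.
Required C = F₀ / (A ω) = 77.6 / (4.39 × 1.99×10^-7) = 8.87×10^7 J/(m²·K).
D = C / (ρ c_p) = 8.87×10^7 / (999 × 4190) = 21.2 m.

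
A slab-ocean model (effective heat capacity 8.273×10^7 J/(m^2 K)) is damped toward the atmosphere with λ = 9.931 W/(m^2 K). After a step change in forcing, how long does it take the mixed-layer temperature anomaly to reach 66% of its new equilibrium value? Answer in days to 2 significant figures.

100 days

Areal heat capacity C = 8.273×10^7 J/(m^2 K) (given).
τ = C / λ = 8.27×10^7 / 9.931 = 8.33×10^6 s.
Fraction reached: 1 − e^(−t/τ) = 0.66 ⇒ t = −τ ln(1 − 0.66) = τ × 1.08.
t = 8.99×10^6 s = 104 days.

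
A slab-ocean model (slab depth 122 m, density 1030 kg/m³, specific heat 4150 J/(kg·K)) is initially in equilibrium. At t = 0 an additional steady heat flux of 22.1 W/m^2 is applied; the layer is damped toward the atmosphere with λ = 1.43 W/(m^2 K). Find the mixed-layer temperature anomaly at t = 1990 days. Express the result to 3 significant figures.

Areal heat capacity C = ρ c_p D = 1030 × 4150 × 122 = 5.21×10^8 J/(m²·K).
τ = C / λ = 5.21×10^8 / 1.43 = 3.65×10^8 s.
Equilibrium anomaly ΔT_eq = F / λ = 22.1 / 1.43 = 15.5 K.
t = 1990 days = 1.72×10^8 s, so t/τ = 0.471.
ΔT(t) = ΔT_eq (1 − e^(−t/τ)) = 15.5 × (1 − e^−0.471) = 5.81 K.

5.81 K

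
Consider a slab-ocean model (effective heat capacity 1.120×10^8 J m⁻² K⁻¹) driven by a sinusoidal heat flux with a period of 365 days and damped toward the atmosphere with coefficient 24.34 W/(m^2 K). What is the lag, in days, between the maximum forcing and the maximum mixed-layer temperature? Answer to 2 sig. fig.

43 days

Areal heat capacity C = 1.120×10^8 J m⁻² K⁻¹ (given).
ω = 2π / 3.15×10^7 s = 1.99×10^-7 s⁻¹.
Phase lag φ = arctan(Cω/λ) = arctan(22.3/24.34) = 0.742 rad.
Time lag = φ / ω = 0.742 / 1.99×10^-7 = 3.72×10^6 s = 43.1 days.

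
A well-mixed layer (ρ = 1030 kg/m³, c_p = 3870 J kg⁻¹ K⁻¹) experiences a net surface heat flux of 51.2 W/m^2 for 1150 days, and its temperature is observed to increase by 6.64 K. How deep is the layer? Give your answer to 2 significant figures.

Heat input Q = F Δt = 51.2 × 9.94×10^7 s = 5.09×10^9 J/m².
Required areal heat capacity C = Q / ΔT = 7.66×10^8 J/(m²·K).
Depth D = C / (ρ c_p) = 7.66×10^8 / (1030 × 3870) = 192 m.

190 m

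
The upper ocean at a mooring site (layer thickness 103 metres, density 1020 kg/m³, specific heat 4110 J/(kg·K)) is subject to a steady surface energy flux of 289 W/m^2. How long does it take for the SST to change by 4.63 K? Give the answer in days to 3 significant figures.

80.1 days

Areal heat capacity C = ρ c_p D = 1020 × 4110 × 103 = 4.32×10^8 J/(m^2 K).
Time required: Δt = C ΔT / F = 4.32×10^8 × 4.63 / 289 = 6.92×10^6 s.
In days: 6.92×10^6 s / (86400 s/day) = 80.1 days.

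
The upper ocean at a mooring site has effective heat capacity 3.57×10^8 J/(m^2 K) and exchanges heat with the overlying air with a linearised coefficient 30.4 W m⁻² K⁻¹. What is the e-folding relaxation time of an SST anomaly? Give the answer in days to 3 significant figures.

Areal heat capacity C = 3.57×10^8 J/(m^2 K) (given).
Relaxation time τ = C / λ = 3.57×10^8 / 30.4 = 1.17×10^7 s.
In days: 1.17×10^7 s / (86400 s/day) = 136 days.

136 days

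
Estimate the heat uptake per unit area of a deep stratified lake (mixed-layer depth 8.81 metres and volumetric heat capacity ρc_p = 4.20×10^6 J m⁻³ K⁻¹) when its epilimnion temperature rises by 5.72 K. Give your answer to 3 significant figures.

2.12×10^8

Areal heat capacity C = ρc_p × D = 4.20×10^6 × 8.81 = 3.70×10^7 J/(m^2 K).
ΔQ = C ΔT = 3.70×10^7 × 5.72 = 2.12×10^8 J/m².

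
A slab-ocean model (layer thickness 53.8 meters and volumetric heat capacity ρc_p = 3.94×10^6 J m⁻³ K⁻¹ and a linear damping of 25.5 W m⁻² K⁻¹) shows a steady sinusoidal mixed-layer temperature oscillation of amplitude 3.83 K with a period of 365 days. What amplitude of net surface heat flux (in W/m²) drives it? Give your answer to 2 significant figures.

190

Areal heat capacity C = ρc_p × D = 3.94×10^6 × 53.8 = 2.12×10^8 J m⁻² K⁻¹.
ω = 2π / 3.15×10^7 s = 1.99×10^-7 s⁻¹.
√((Cω)² + λ²) = √((42.2)² + 25.5²) = 49.3 W/(m²·K).
F₀ = A × √((Cω)²+λ²) = 3.83 × 49.3 = 189 W/m².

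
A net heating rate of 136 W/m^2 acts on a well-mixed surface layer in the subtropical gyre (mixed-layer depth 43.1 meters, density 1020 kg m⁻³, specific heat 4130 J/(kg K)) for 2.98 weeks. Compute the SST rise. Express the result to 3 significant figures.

Areal heat capacity C = ρ c_p D = 1020 × 4130 × 43.1 = 1.82×10^8 J m⁻² K⁻¹.
Net heat input Q = F Δt = 136 × (2.98 weeks × 6.048×10^5 s/week) = 2.45×10^8 J/m².
ΔT = Q / C = 2.45×10^8 / 1.82×10^8 = 1.35 K.

1.35 K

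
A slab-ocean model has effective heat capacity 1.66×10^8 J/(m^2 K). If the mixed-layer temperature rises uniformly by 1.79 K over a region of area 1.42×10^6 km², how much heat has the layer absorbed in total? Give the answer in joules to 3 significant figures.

4.22×10^20 J

Areal heat capacity C = 1.66×10^8 J/(m^2 K) (given).
Heat per unit area: q = C ΔT = 1.66×10^8 × 1.79 = 2.97×10^8 J/m².
Total heat: Q = q × A = 2.97×10^8 × (1.42×10^6 × 10⁶ m²) = 4.22×10^20 J.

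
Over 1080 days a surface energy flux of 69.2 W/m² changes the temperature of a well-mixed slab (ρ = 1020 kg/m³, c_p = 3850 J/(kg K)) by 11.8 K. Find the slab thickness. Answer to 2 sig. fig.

Heat input Q = F Δt = 69.2 × 9.33×10^7 s = 6.46×10^9 J/m².
Required areal heat capacity C = Q / ΔT = 5.47×10^8 J/(m²·K).
Depth D = C / (ρ c_p) = 5.47×10^8 / (1020 × 3850) = 139 m.

140 m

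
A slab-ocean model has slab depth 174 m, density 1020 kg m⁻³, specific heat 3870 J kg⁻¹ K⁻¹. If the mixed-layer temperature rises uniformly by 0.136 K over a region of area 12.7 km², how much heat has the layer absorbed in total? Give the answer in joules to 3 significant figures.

Areal heat capacity C = ρ c_p D = 1020 × 3870 × 174 = 6.87×10^8 J/(m²·K).
Heat per unit area: q = C ΔT = 6.87×10^8 × 0.136 = 9.34×10^7 J/m².
Total heat: Q = q × A = 9.34×10^7 × (12.7 × 10⁶ m²) = 1.19×10^15 J.

1.19×10^15 J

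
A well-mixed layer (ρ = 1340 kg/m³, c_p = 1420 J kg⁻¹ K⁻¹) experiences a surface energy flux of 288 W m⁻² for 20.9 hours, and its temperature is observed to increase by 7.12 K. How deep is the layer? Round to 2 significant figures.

Heat input Q = F Δt = 288 × 75200 s = 2.17×10^7 J/m².
Required areal heat capacity C = Q / ΔT = 3.04×10^6 J/(m²·K).
Depth D = C / (ρ c_p) = 3.04×10^6 / (1340 × 1420) = 1.60 m.

1.6 m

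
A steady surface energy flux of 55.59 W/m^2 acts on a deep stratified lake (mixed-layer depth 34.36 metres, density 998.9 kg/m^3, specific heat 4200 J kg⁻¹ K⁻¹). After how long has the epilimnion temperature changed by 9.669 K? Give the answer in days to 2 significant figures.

Areal heat capacity C = ρ c_p D = 998.9 × 4200 × 34.36 = 1.44×10^8 J/(m²·K).
Time required: Δt = C ΔT / F = 1.44×10^8 × 9.669 / 55.59 = 2.51×10^7 s.
In days: 2.51×10^7 s / (86400 s/day) = 290 days.

290 days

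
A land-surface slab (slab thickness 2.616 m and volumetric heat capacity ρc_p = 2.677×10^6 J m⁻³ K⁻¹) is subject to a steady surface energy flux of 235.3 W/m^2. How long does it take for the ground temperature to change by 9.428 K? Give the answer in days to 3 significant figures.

Areal heat capacity C = ρc_p × D = 2.677×10^6 × 2.616 = 7.00×10^6 J/(m²·K).
Time required: Δt = C ΔT / F = 7.00×10^6 × 9.428 / 235.3 = 2.81×10^5 s.
In days: 2.81×10^5 s / (86400 s/day) = 3.25 days.

3.25 days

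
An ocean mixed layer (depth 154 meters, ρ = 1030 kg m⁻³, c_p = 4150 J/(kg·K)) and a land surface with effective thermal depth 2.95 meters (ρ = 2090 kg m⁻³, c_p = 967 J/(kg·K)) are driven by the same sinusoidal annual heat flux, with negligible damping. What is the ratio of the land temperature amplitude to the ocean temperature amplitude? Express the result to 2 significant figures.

C_ocean = 1030 × 4150 × 154 = 6.58×10^8 J/(m²·K).
C_land = 2090 × 967 × 2.95 = 5.96×10^6 J/(m²·K).
Undamped amplitude ∝ 1/C, so A_land/A_ocean = C_ocean/C_land = 110.

110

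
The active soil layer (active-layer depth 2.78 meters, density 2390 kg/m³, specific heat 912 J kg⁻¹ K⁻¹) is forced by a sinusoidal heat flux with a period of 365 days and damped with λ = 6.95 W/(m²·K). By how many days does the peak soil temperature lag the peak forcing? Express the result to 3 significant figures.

Areal heat capacity C = ρ c_p D = 2390 × 912 × 2.78 = 6.06×10^6 J m⁻² K⁻¹.
ω = 2π / 3.15×10^7 s = 1.99×10^-7 s⁻¹.
Phase lag φ = arctan(Cω/λ) = arctan(1.21/6.95) = 0.172 rad.
Time lag = φ / ω = 0.172 / 1.99×10^-7 = 8.63×10^5 s = 9.99 days.

9.99 days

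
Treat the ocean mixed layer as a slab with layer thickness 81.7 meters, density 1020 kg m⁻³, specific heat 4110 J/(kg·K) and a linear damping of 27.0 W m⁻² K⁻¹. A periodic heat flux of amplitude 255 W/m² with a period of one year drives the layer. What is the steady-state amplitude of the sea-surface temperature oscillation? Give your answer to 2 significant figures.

Areal heat capacity C = ρ c_p D = 1020 × 4110 × 81.7 = 3.43×10^8 J/(m²·K).
Angular frequency ω = 2π / T = 2π / 3.15×10^7 s = 1.99×10^-7 s⁻¹.
√((Cω)² + λ²) = √((68.2)² + 27.0²) = 73.4 W/(m²·K).
Amplitude A = F₀ / √((Cω)²+λ²) = 255 / 73.4 = 3.47 K.

3.5 K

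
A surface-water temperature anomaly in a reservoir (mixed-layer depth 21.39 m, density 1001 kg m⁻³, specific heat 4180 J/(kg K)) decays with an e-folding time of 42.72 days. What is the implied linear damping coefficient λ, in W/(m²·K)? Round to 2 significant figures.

24

Areal heat capacity C = ρ c_p D = 1001 × 4180 × 21.39 = 8.95×10^7 J/(m^2 K).
τ = 42.72 days = 3.69×10^6 s.
λ = C / τ = 8.95×10^7 / 3.69×10^6 = 24.2 W/(m²·K).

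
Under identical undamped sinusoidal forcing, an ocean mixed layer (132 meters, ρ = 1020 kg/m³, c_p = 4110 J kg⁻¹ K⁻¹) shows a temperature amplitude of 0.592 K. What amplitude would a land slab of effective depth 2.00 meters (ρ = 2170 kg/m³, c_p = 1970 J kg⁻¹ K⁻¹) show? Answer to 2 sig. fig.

C_ocean = 5.53×10^8 J/(m²·K); C_land = 8.55×10^6 J/(m²·K).
A ∝ 1/C ⇒ A_land = A_ocean × C_ocean/C_land = 0.592 × 64.7 = 38.3 K.

38 K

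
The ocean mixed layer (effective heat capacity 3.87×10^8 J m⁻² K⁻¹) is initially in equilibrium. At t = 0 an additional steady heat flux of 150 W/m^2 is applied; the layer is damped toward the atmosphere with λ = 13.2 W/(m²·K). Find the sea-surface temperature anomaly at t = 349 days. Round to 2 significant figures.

Areal heat capacity C = 3.87×10^8 J m⁻² K⁻¹ (given).
τ = C / λ = 3.87×10^8 / 13.2 = 2.93×10^7 s.
Equilibrium anomaly ΔT_eq = F / λ = 150 / 13.2 = 11.4 K.
t = 349 days = 3.02×10^7 s, so t/τ = 1.03.
ΔT(t) = ΔT_eq (1 − e^(−t/τ)) = 11.4 × (1 − e^−1.03) = 7.30 K.

7.3 K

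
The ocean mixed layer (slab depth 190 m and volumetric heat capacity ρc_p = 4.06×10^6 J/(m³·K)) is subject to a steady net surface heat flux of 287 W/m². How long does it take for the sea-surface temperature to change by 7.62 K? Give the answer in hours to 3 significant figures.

5690 hours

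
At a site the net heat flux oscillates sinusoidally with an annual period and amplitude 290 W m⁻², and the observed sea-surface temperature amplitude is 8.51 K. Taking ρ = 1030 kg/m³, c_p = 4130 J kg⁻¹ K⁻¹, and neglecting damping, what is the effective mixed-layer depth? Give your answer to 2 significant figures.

40 m

ω = 2π / 3.15×10^7 s = 1.99×10^-7 s⁻¹.
Required C = F₀ / (A ω) = 290 / (8.51 × 1.99×10^-7) = 1.71×10^8 J/(m²·K).
D = C / (ρ c_p) = 1.71×10^8 / (1030 × 4130) = 40.2 m.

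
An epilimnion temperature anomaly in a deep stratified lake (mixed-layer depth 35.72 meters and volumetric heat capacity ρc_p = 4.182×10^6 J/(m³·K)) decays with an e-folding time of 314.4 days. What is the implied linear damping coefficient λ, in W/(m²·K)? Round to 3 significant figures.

5.50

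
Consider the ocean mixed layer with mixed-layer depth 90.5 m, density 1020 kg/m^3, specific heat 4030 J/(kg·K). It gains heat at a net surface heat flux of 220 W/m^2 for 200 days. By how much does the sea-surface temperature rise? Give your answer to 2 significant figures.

Areal heat capacity C = ρ c_p D = 1020 × 4030 × 90.5 = 3.72×10^8 J/(m²·K).
Net heat input Q = F Δt = 220 × (200 days × 86400 s/day) = 3.80×10^9 J/m².
ΔT = Q / C = 3.80×10^9 / 3.72×10^8 = 10.2 K.

10 K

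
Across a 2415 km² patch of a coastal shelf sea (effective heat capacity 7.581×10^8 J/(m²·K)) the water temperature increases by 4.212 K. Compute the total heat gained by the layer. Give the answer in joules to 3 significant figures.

Areal heat capacity C = 7.581×10^8 J/(m²·K) (given).
Heat per unit area: q = C ΔT = 7.58×10^8 × 4.212 = 3.19×10^9 J/m².
Total heat: Q = q × A = 3.19×10^9 × (2415 × 10⁶ m²) = 7.71×10^18 J.

7.71×10^18 J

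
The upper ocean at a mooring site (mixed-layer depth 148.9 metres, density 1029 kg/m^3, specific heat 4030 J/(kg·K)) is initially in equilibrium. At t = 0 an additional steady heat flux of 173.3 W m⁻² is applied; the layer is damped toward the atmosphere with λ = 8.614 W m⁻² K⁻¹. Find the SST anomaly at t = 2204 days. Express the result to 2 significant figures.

19 K

Areal heat capacity C = ρ c_p D = 1029 × 4030 × 148.9 = 6.17×10^8 J/(m^2 K).
τ = C / λ = 6.17×10^8 / 8.614 = 7.17×10^7 s.
Equilibrium anomaly ΔT_eq = F / λ = 173.3 / 8.614 = 20.1 K.
t = 2204 days = 1.90×10^8 s, so t/τ = 2.66.
ΔT(t) = ΔT_eq (1 − e^(−t/τ)) = 20.1 × (1 − e^−2.66) = 18.7 K.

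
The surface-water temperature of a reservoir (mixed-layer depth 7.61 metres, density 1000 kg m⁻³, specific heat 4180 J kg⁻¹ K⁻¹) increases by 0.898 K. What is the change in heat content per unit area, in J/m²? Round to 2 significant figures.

Areal heat capacity C = ρ c_p D = 1000 × 4180 × 7.61 = 3.18×10^7 J/(m²·K).
ΔQ = C ΔT = 3.18×10^7 × 0.898 = 2.86×10^7 J/m².

2.9×10^7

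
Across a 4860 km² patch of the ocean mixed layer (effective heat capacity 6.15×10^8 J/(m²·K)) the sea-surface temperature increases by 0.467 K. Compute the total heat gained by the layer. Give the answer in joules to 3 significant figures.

1.40×10^18 J

Areal heat capacity C = 6.15×10^8 J/(m²·K) (given).
Heat per unit area: q = C ΔT = 6.15×10^8 × 0.467 = 2.87×10^8 J/m².
Total heat: Q = q × A = 2.87×10^8 × (4860 × 10⁶ m²) = 1.40×10^18 J.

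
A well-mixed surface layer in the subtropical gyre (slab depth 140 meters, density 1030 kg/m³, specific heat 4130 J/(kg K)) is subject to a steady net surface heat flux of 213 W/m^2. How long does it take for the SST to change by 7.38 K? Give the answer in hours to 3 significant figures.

5730 hours

Areal heat capacity C = ρ c_p D = 1030 × 4130 × 140 = 5.96×10^8 J/(m^2 K).
Time required: Δt = C ΔT / F = 5.96×10^8 × 7.38 / 213 = 2.06×10^7 s.
In hours: 2.06×10^7 s / (3600 s/hour) = 5730 hours.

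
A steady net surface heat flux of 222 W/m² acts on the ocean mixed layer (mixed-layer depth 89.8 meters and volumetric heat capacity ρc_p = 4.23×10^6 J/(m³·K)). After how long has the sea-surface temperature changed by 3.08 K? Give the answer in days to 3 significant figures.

Areal heat capacity C = ρc_p × D = 4.23×10^6 × 89.8 = 3.80×10^8 J/(m²·K).
Time required: Δt = C ΔT / F = 3.80×10^8 × 3.08 / 222 = 5.27×10^6 s.
In days: 5.27×10^6 s / (86400 s/day) = 61.0 days.

61.0 days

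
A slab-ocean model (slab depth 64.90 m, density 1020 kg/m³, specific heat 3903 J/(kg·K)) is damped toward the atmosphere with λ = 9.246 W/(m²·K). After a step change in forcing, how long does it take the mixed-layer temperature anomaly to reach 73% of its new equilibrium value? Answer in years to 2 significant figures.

1.2 years

Areal heat capacity C = ρ c_p D = 1020 × 3903 × 64.90 = 2.58×10^8 J/(m²·K).
τ = C / λ = 2.58×10^8 / 9.246 = 2.79×10^7 s.
Fraction reached: 1 − e^(−t/τ) = 0.73 ⇒ t = −τ ln(1 − 0.73) = τ × 1.31.
t = 3.66×10^7 s = 1.16 years.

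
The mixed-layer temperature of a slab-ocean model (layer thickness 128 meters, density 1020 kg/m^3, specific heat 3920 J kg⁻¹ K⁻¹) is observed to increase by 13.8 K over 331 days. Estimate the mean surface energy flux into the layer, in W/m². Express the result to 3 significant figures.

247

Areal heat capacity C = ρ c_p D = 1020 × 3920 × 128 = 5.12×10^8 J/(m^2 K).
Required heat per unit area: Q = C ΔT = 5.12×10^8 × 13.8 = 7.06×10^9 J/m².
Flux F = Q / Δt = 7.06×10^9 / 2.86×10^7 s = 247 W/m².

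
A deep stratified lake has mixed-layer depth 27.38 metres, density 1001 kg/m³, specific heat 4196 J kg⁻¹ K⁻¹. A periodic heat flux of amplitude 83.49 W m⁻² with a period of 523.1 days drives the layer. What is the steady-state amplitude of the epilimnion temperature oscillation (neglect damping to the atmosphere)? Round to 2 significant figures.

5.2 K

Areal heat capacity C = ρ c_p D = 1001 × 4196 × 27.38 = 1.15×10^8 J m⁻² K⁻¹.
Angular frequency ω = 2π / T = 2π / 4.52×10^7 s = 1.39×10^-7 s⁻¹.
Cω = 1.15×10^8 × 1.39×10^-7 = 16.0 W/(m²·K).
Amplitude A = F₀ / (Cω) = 83.49 / 16.0 = 5.22 K.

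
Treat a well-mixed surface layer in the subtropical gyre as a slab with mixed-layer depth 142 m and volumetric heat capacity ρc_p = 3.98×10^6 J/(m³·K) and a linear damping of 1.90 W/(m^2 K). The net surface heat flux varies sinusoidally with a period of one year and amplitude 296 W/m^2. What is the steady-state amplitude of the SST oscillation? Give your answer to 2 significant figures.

Areal heat capacity C = ρc_p × D = 3.98×10^6 × 142 = 5.65×10^8 J m⁻² K⁻¹.
Angular frequency ω = 2π / T = 2π / 3.15×10^7 s = 1.99×10^-7 s⁻¹.
√((Cω)² + λ²) = √((113)² + 1.90²) = 113 W/(m²·K).
Amplitude A = F₀ / √((Cω)²+λ²) = 296 / 113 = 2.63 K.

2.6 K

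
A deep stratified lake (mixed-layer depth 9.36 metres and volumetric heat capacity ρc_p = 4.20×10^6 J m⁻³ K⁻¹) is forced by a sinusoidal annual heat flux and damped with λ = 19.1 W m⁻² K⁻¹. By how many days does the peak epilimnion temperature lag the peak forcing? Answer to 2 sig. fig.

23 days

Areal heat capacity C = ρc_p × D = 4.20×10^6 × 9.36 = 3.93×10^7 J/(m²·K).
ω = 2π / 3.15×10^7 s = 1.99×10^-7 s⁻¹.
Phase lag φ = arctan(Cω/λ) = arctan(7.83/19.1) = 0.389 rad.
Time lag = φ / ω = 0.389 / 1.99×10^-7 = 1.95×10^6 s = 22.6 days.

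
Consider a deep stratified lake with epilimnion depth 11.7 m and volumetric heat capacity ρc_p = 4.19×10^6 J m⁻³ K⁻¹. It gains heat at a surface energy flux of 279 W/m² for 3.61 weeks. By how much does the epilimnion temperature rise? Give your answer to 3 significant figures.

12.4 K

Areal heat capacity C = ρc_p × D = 4.19×10^6 × 11.7 = 4.90×10^7 J/(m²·K).
Net heat input Q = F Δt = 279 × (3.61 weeks × 6.048×10^5 s/week) = 6.09×10^8 J/m².
ΔT = Q / C = 6.09×10^8 / 4.90×10^7 = 12.4 K.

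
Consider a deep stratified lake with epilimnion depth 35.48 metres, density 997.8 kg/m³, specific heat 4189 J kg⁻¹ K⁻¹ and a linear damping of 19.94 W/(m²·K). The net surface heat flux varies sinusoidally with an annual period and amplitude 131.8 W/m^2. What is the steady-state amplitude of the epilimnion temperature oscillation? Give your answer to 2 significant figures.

Areal heat capacity C = ρ c_p D = 997.8 × 4189 × 35.48 = 1.48×10^8 J m⁻² K⁻¹.
Angular frequency ω = 2π / T = 2π / 3.15×10^7 s = 1.99×10^-7 s⁻¹.
√((Cω)² + λ²) = √((29.5)² + 19.94²) = 35.6 W/(m²·K).
Amplitude A = F₀ / √((Cω)²+λ²) = 131.8 / 35.6 = 3.70 K.

3.7 K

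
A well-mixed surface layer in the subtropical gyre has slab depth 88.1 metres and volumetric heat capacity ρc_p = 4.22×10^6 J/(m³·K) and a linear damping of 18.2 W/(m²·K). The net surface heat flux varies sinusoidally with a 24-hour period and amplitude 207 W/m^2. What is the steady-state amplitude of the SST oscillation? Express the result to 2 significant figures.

Areal heat capacity C = ρc_p × D = 4.22×10^6 × 88.1 = 3.72×10^8 J/(m^2 K).
Angular frequency ω = 2π / T = 2π / 86400 s = 7.27×10^-5 s⁻¹.
√((Cω)² + λ²) = √((27000)² + 18.2²) = 27000 W/(m²·K).
Amplitude A = F₀ / √((Cω)²+λ²) = 207 / 27000 = 0.00766 K.

0.0077 K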